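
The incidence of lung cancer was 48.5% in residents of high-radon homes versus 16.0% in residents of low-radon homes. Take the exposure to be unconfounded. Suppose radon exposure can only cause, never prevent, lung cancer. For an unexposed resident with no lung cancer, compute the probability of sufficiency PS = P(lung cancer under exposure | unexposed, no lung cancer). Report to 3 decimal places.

p₁ = 0.485, p₀ = 0.16.
Under exogeneity and monotonicity, PS = (p₁ − p₀) / (1 − p₀).
PS = (0.485 − 0.16) / (1 − 0.16) = 0.325 / 0.84 ≈ 0.3869

PS ≈ 0.387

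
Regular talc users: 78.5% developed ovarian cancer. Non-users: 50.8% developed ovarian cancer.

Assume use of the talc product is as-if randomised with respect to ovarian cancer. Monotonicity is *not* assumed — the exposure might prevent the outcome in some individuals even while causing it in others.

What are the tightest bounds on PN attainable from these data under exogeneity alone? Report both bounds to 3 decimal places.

p₁ = 0.785, p₀ = 0.508.
Under exogeneity alone the bounds on PN are max{0,(p₁−p₀)/p₁} ≤ PN ≤ min{1,(1−p₀)/p₁}.
  lower = (p₁ − p₀)/p₁ = 0.277 / 0.785 ≈ 0.3529
  upper = min{1, (1 − p₀)/p₁} = 0.492 / 0.785 ≈ 0.6268

0.353 ≤ PN ≤ 0.627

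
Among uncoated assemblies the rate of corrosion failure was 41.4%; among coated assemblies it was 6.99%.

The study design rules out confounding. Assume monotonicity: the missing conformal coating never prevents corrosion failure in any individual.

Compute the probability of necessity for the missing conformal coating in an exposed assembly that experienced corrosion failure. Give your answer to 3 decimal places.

PN ≈ 0.831

p₁ = 0.414, p₀ = 0.0699.
Under exogeneity and monotonicity, PN = (p₁ − p₀) / p₁.
PN = (0.414 − 0.0699) / 0.414 = 0.3441 / 0.414 ≈ 0.8312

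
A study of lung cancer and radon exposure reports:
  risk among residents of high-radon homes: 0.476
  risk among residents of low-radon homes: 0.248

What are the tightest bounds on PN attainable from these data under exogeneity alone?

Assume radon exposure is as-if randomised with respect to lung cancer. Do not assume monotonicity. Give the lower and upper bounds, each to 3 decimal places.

Let p₁ = 0.476, p₀ = 0.248.
Under exogeneity alone the bounds on PN are max{0,(p₁−p₀)/p₁} ≤ PN ≤ min{1,(1−p₀)/p₁}.
  lower = (p₁ − p₀)/p₁ = 0.228 / 0.476 ≈ 0.4790
  upper = min{1, (1 − p₀)/p₁} = 0.752 / 0.476 ≈ 1.5798 → capped at 1

0.479 ≤ PN ≤ 1.000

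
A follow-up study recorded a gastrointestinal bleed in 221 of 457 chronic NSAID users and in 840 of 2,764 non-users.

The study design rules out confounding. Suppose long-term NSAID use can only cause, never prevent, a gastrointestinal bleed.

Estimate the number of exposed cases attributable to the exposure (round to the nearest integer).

p₁ = P(outcome | exposed) = 221/457 = 0.48359
p₀ = P(outcome | unexposed) = 840/2764 = 0.30391
PN = (p₁ − p₀)/p₁ = (0.48359 − 0.30391) / 0.48359 ≈ 0.37156.
Attributable cases ≈ PN × (exposed cases) = 0.37156 × 221 ≈ 82.11.

about 82 cases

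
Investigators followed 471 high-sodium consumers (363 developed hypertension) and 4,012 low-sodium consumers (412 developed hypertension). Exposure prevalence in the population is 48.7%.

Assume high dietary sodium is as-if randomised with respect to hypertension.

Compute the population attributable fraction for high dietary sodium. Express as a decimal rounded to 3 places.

PAF ≈ 0.760

p₁ = P(outcome | exposed) = 363/471 = 0.7707
p₀ = P(outcome | unexposed) = 412/4012 = 0.10269
Overall risk P(Y=1) = π·p₁ + (1−π)·p₀ = 0.487×0.7707 + 0.513×0.10269 = 0.42801.
Under exogeneity, PAF = [P(Y=1) − p₀] / P(Y=1).
PAF = (0.42801 − 0.10269) / 0.42801 ≈ 0.7601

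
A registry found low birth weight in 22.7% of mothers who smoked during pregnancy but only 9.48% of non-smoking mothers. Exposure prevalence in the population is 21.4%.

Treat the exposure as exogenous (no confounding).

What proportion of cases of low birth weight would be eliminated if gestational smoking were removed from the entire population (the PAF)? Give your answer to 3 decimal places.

PAF ≈ 0.230

p₁ = 0.227, p₀ = 0.0948.
Overall risk P(Y=1) = π·p₁ + (1−π)·p₀ = 0.214×0.227 + 0.786×0.0948 = 0.12309.
Under exogeneity, PAF = [P(Y=1) − p₀] / P(Y=1).
PAF = (0.12309 − 0.0948) / 0.12309 ≈ 0.2298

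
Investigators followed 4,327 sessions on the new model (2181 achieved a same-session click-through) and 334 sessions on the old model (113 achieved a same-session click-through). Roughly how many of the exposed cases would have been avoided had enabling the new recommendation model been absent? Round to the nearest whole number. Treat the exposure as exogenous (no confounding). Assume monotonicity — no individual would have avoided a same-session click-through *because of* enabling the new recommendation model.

about 717 cases

p₁ = P(outcome | exposed) = 2181/4327 = 0.50404
p₀ = P(outcome | unexposed) = 113/334 = 0.33832
PN = (p₁ − p₀)/p₁ = (0.50404 − 0.33832) / 0.50404 ≈ 0.32878.
Attributable cases ≈ PN × (exposed cases) = 0.32878 × 2181 ≈ 717.07.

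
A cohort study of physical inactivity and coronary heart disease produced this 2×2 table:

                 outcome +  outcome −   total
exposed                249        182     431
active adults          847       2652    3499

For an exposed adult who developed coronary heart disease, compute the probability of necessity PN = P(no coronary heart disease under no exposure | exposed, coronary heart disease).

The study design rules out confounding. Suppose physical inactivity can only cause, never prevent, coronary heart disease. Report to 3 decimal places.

PN ≈ 0.581

p₁ = P(outcome | exposed) = 249/431 = 0.57773
p₀ = P(outcome | unexposed) = 847/3499 = 0.24207
Under exogeneity and monotonicity, PN = (p₁ − p₀)/p₁.
PN = (0.57773 − 0.24207) / 0.57773 ≈ 0.5810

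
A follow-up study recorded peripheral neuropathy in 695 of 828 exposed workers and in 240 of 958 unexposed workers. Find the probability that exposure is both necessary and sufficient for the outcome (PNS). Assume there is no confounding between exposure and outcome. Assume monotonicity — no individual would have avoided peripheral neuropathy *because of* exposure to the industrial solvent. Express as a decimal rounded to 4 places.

p₁ = P(outcome | exposed) = 695/828 = 0.83937
p₀ = P(outcome | unexposed) = 240/958 = 0.25052
Under exogeneity and monotonicity, PNS = p₁ − p₀.
PNS = 0.83937 − 0.25052 = 0.58885

PNS ≈ 0.5889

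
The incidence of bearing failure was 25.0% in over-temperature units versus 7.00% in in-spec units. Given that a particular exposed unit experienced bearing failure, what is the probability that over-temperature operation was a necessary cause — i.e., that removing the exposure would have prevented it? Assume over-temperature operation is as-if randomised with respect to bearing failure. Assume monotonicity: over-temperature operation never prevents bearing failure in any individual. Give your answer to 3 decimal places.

p₁ = 0.25, p₀ = 0.07.
Under exogeneity and monotonicity, PN = (p₁ − p₀) / p₁.
PN = (0.25 − 0.07) / 0.25 = 0.18 / 0.25 ≈ 0.7200

PN ≈ 0.720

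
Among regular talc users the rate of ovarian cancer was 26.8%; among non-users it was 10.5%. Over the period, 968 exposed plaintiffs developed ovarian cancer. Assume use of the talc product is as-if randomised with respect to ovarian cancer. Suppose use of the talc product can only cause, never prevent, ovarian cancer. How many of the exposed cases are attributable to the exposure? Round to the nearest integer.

p₁ = 0.268, p₀ = 0.105.
PN = (p₁ − p₀)/p₁ = (0.268 − 0.105) / 0.268 ≈ 0.60821.
Attributable cases ≈ PN × (exposed cases) = 0.60821 × 968 ≈ 588.75.

about 589 cases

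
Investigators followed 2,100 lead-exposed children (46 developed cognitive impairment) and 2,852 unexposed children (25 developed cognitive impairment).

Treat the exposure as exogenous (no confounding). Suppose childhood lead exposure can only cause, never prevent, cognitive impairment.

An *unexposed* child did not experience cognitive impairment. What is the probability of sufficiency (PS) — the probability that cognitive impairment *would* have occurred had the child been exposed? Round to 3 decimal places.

PS ≈ 0.013

p₁ = P(outcome | exposed) = 46/2100 = 0.021905
p₀ = P(outcome | unexposed) = 25/2852 = 0.0087658
Under exogeneity and monotonicity, PS = (p₁ − p₀) / (1 − p₀).
PS = (0.021905 − 0.0087658) / (1 − 0.0087658) = 0.013139 / 0.99123 ≈ 0.0133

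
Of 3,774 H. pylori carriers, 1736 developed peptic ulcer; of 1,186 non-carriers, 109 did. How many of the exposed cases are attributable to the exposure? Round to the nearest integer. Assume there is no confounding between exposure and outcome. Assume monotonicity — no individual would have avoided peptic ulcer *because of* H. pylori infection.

about 1389 cases

p₁ = P(outcome | exposed) = 1736/3774 = 0.45999
p₀ = P(outcome | unexposed) = 109/1186 = 0.091906
PN = (p₁ − p₀)/p₁ = (0.45999 − 0.091906) / 0.45999 ≈ 0.80020.
Attributable cases ≈ PN × (exposed cases) = 0.80020 × 1736 ≈ 1389.15.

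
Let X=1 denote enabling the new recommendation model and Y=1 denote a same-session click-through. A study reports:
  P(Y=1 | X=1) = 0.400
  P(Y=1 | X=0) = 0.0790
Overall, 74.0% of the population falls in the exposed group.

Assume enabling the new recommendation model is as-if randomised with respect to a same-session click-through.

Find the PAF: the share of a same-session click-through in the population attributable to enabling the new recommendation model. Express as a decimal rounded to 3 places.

Let p₁ = 0.4, p₀ = 0.079.
Overall risk P(Y=1) = π·p₁ + (1−π)·p₀ = 0.74×0.4 + 0.26×0.079 = 0.31654.
Under exogeneity, PAF = [P(Y=1) − p₀] / P(Y=1).
PAF = (0.31654 − 0.079) / 0.31654 ≈ 0.7504

PAF ≈ 0.750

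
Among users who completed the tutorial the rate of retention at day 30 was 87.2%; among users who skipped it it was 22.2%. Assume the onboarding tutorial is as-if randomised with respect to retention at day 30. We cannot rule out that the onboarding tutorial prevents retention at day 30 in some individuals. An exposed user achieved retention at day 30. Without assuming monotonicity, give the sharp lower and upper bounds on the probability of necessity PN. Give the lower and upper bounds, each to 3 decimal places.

p₁ = 0.872, p₀ = 0.222.
Under exogeneity alone the bounds on PN are max{0,(p₁−p₀)/p₁} ≤ PN ≤ min{1,(1−p₀)/p₁}.
  lower = (p₁ − p₀)/p₁ = 0.65 / 0.872 ≈ 0.7454
  upper = min{1, (1 − p₀)/p₁} = 0.778 / 0.872 ≈ 0.8922

0.745 ≤ PN ≤ 0.892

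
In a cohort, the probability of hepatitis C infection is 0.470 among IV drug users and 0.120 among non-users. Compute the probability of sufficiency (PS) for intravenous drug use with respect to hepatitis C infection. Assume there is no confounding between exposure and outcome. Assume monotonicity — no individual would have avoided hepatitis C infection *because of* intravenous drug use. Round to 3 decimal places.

PS ≈ 0.398

Let p₁ = 0.47, p₀ = 0.12.
Under exogeneity and monotonicity, PS = (p₁ − p₀) / (1 − p₀).
PS = (0.47 − 0.12) / (1 − 0.12) = 0.35 / 0.88 ≈ 0.3977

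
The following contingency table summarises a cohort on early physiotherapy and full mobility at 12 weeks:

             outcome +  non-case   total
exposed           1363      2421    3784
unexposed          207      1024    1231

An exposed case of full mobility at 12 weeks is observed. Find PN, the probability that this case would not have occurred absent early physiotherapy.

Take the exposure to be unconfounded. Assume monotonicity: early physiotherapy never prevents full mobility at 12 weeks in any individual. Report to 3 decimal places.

p₁ = P(outcome | exposed) = 1363/3784 = 0.3602
p₀ = P(outcome | unexposed) = 207/1231 = 0.16816
Under exogeneity and monotonicity, PN = (p₁ − p₀) / p₁.
PN = (0.3602 − 0.16816) / 0.3602 = 0.19204 / 0.3602 ≈ 0.5332

PN ≈ 0.533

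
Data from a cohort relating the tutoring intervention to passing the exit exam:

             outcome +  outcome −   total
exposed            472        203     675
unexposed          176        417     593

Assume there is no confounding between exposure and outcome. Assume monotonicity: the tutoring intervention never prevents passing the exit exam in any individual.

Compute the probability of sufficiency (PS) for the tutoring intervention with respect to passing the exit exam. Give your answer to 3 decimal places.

PS ≈ 0.572

p₁ = P(outcome | exposed) = 472/675 = 0.69926
p₀ = P(outcome | unexposed) = 176/593 = 0.2968
Under exogeneity and monotonicity, PS = (p₁ − p₀) / (1 − p₀).
PS = (0.69926 − 0.2968) / (1 − 0.2968) = 0.40246 / 0.7032 ≈ 0.5723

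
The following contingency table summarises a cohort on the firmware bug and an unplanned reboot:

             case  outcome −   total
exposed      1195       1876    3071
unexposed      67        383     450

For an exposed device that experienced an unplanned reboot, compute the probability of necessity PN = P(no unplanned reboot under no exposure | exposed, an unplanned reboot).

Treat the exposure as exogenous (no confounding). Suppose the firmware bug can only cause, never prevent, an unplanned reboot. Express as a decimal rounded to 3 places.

PN ≈ 0.617

p₁ = P(outcome | exposed) = 1195/3071 = 0.38912
p₀ = P(outcome | unexposed) = 67/450 = 0.14889
Under exogeneity and monotonicity, PN = (p₁ − p₀)/p₁.
PN = (0.38912 − 0.14889) / 0.38912 ≈ 0.6174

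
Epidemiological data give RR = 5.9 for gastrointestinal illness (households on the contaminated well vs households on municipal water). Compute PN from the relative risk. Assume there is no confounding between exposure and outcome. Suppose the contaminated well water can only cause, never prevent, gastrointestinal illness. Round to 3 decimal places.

Under exogeneity and monotonicity, PN = (RR − 1) / RR = 1 − 1/RR.
PN = (5.9 − 1) / 5.9 = 4.9 / 5.9 ≈ 0.8305

PN ≈ 0.831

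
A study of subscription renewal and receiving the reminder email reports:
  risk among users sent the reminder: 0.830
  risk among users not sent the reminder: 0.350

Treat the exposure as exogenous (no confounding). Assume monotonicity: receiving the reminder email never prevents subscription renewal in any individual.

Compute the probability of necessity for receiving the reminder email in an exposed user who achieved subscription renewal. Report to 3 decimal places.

Let p₁ = 0.83, p₀ = 0.35.
Under exogeneity and monotonicity, PN = (p₁ − p₀) / p₁.
PN = (0.83 − 0.35) / 0.83 = 0.48 / 0.83 ≈ 0.5783

PN ≈ 0.578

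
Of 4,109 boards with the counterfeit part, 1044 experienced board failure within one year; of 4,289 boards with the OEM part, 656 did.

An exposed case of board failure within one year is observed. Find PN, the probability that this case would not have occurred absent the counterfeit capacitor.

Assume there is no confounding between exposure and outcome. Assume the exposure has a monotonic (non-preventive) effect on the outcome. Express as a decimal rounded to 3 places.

PN ≈ 0.398

p₁ = P(outcome | exposed) = 1044/4109 = 0.25408
p₀ = P(outcome | unexposed) = 656/4289 = 0.15295
Under exogeneity and monotonicity, PN = (p₁ − p₀) / p₁.
PN = (0.25408 − 0.15295) / 0.25408 = 0.10113 / 0.25408 ≈ 0.3980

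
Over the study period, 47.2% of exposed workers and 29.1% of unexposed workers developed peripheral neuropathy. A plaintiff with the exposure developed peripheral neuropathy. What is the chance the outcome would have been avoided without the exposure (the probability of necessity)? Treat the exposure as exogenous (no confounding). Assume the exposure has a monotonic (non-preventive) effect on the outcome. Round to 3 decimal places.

p₁ = 0.472, p₀ = 0.291.
Under exogeneity and monotonicity, PN = (p₁ − p₀) / p₁.
PN = (0.472 − 0.291) / 0.472 = 0.181 / 0.472 ≈ 0.3835

PN ≈ 0.383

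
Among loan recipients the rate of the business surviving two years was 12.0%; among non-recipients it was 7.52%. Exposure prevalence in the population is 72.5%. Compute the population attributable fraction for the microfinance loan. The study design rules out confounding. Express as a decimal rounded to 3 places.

p₁ = 0.12, p₀ = 0.0752.
Overall risk P(Y=1) = π·p₁ + (1−π)·p₀ = 0.725×0.12 + 0.275×0.0752 = 0.10768.
Under exogeneity, PAF = [P(Y=1) − p₀] / P(Y=1).
PAF = (0.10768 − 0.0752) / 0.10768 ≈ 0.3016

PAF ≈ 0.302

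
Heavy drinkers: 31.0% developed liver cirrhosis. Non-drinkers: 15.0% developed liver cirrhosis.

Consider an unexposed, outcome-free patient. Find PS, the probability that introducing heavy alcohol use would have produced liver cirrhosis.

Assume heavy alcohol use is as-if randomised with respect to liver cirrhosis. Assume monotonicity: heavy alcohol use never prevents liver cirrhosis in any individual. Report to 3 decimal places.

p₁ = 0.31, p₀ = 0.15.
Under exogeneity and monotonicity, PS = (p₁ − p₀) / (1 − p₀).
PS = (0.31 − 0.15) / (1 − 0.15) = 0.16 / 0.85 ≈ 0.1882

PS ≈ 0.188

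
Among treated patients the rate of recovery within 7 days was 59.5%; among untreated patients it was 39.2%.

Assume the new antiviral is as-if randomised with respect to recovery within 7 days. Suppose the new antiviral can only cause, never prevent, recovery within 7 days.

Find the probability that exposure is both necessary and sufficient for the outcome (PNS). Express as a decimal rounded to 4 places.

p₁ = 0.595, p₀ = 0.392.
Under exogeneity and monotonicity, PNS = p₁ − p₀.
PNS = 0.595 − 0.392 = 0.203

PNS ≈ 0.2030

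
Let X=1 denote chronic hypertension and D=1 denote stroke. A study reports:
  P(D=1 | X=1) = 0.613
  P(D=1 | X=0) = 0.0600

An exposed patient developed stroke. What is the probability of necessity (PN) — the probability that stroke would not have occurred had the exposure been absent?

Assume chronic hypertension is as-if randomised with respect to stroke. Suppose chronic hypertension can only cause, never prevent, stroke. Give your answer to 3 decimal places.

Let p₁ = 0.613, p₀ = 0.06.
Under exogeneity and monotonicity, PN = (p₁ − p₀) / p₁.
PN = (0.613 − 0.06) / 0.613 = 0.553 / 0.613 ≈ 0.9021

PN ≈ 0.902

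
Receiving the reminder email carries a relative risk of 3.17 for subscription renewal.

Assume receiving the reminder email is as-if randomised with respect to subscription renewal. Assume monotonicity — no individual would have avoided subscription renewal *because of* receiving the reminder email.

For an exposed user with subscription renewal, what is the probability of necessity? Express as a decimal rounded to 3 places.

PN ≈ 0.685

Under exogeneity and monotonicity, PN = (RR − 1) / RR = 1 − 1/RR.
PN = (3.17 − 1) / 3.17 = 2.17 / 3.17 ≈ 0.6845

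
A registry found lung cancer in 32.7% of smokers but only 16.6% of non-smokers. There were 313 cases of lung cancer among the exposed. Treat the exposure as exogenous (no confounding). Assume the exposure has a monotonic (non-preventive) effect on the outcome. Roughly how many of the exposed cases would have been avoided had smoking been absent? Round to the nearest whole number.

about 154 cases

p₁ = 0.327, p₀ = 0.166.
PN = (p₁ − p₀)/p₁ = (0.327 − 0.166) / 0.327 ≈ 0.49235.
Attributable cases ≈ PN × (exposed cases) = 0.49235 × 313 ≈ 154.11.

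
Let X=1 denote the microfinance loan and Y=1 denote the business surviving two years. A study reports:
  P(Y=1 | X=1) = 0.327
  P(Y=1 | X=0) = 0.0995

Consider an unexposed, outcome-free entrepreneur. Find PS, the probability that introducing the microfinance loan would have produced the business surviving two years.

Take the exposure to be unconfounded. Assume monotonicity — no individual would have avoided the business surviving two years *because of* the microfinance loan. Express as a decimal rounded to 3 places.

Let p₁ = 0.327, p₀ = 0.0995.
Under exogeneity and monotonicity, PS = (p₁ − p₀) / (1 − p₀).
PS = (0.327 − 0.0995) / (1 − 0.0995) = 0.2275 / 0.9005 ≈ 0.2526

PS ≈ 0.253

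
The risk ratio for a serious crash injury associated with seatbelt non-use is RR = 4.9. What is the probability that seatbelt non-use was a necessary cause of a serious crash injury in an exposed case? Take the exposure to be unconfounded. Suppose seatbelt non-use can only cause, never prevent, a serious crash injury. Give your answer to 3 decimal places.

PN ≈ 0.796

Under exogeneity and monotonicity, PN = (RR − 1) / RR = 1 − 1/RR.
PN = (4.9 − 1) / 4.9 = 3.9 / 4.9 ≈ 0.7959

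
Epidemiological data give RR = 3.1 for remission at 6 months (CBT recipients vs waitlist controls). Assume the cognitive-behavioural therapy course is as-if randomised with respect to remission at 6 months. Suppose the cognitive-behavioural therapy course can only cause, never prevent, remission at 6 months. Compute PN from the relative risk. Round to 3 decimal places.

Under exogeneity and monotonicity, PN = (RR − 1) / RR = 1 − 1/RR.
PN = (3.1 − 1) / 3.1 = 2.1 / 3.1 ≈ 0.6774

PN ≈ 0.677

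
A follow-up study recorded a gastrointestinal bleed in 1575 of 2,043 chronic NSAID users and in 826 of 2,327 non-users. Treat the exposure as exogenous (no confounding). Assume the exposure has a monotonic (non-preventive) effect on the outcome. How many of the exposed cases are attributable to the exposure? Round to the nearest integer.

about 850 cases

p₁ = P(outcome | exposed) = 1575/2043 = 0.77093
p₀ = P(outcome | unexposed) = 826/2327 = 0.35496
PN = (p₁ − p₀)/p₁ = (0.77093 − 0.35496) / 0.77093 ≈ 0.53956.
Attributable cases ≈ PN × (exposed cases) = 0.53956 × 1575 ≈ 849.81.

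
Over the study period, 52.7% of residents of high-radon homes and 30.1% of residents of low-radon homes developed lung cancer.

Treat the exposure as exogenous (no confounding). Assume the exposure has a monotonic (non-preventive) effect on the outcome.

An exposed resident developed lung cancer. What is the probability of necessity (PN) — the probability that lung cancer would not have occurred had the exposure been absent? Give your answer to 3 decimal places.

p₁ = 0.527, p₀ = 0.301.
Under exogeneity and monotonicity, PN = (p₁ − p₀) / p₁.
PN = (0.527 − 0.301) / 0.527 = 0.226 / 0.527 ≈ 0.4288

PN ≈ 0.429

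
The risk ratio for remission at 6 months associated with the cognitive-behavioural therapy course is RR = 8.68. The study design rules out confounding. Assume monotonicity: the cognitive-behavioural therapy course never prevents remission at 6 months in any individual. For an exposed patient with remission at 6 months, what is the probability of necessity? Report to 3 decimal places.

PN ≈ 0.885

Under exogeneity and monotonicity, PN = (RR − 1) / RR = 1 − 1/RR.
PN = (8.68 − 1) / 8.68 = 7.68 / 8.68 ≈ 0.8848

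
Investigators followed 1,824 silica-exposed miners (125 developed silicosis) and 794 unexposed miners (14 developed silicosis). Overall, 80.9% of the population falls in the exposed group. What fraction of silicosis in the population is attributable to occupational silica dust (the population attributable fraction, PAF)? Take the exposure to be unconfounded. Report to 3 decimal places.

PAF ≈ 0.700

p₁ = P(outcome | exposed) = 125/1824 = 0.068531
p₀ = P(outcome | unexposed) = 14/794 = 0.017632
Overall risk P(Y=1) = π·p₁ + (1−π)·p₀ = 0.809×0.068531 + 0.191×0.017632 = 0.058809.
Under exogeneity, PAF = [P(Y=1) − p₀] / P(Y=1).
PAF = (0.058809 − 0.017632) / 0.058809 ≈ 0.7002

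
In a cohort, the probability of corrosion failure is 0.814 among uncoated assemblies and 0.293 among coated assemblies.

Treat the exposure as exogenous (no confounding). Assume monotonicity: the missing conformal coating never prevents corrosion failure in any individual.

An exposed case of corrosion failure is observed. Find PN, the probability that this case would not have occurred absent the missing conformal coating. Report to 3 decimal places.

Let p₁ = 0.814, p₀ = 0.293.
Under exogeneity and monotonicity, PN = (p₁ − p₀) / p₁.
PN = (0.814 − 0.293) / 0.814 = 0.521 / 0.814 ≈ 0.6400

PN ≈ 0.640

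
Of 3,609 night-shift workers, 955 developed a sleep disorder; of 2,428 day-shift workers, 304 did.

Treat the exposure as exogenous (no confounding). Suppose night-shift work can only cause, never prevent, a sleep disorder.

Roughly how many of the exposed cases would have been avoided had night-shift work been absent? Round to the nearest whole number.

about 503 cases

p₁ = P(outcome | exposed) = 955/3609 = 0.26462
p₀ = P(outcome | unexposed) = 304/2428 = 0.12521
PN = (p₁ − p₀)/p₁ = (0.26462 − 0.12521) / 0.26462 ≈ 0.52684.
Attributable cases ≈ PN × (exposed cases) = 0.52684 × 955 ≈ 503.13.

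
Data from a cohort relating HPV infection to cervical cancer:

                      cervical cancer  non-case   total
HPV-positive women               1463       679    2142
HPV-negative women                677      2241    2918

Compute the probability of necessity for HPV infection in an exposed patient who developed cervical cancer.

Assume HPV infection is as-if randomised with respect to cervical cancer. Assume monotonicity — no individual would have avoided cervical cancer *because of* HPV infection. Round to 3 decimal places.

p₁ = P(outcome | exposed) = 1463/2142 = 0.68301
p₀ = P(outcome | unexposed) = 677/2918 = 0.23201
Under exogeneity and monotonicity, PN = (p₁ − p₀)/p₁.
PN = (0.68301 − 0.23201) / 0.68301 ≈ 0.6603

PN ≈ 0.660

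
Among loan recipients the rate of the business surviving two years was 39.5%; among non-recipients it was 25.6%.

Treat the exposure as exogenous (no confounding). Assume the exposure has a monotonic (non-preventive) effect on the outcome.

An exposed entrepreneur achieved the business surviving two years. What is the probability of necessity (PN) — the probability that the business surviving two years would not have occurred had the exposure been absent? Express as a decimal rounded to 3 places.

p₁ = 0.395, p₀ = 0.256.
Under exogeneity and monotonicity, PN = (p₁ − p₀) / p₁.
PN = (0.395 − 0.256) / 0.395 = 0.139 / 0.395 ≈ 0.3519

PN ≈ 0.352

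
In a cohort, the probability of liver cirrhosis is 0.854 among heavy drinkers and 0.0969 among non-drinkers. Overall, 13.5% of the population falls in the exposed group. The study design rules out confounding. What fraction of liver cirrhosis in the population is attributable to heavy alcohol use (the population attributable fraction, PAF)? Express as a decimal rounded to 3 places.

Let p₁ = 0.854, p₀ = 0.0969.
Overall risk P(Y=1) = π·p₁ + (1−π)·p₀ = 0.135×0.854 + 0.865×0.0969 = 0.19911.
Under exogeneity, PAF = [P(Y=1) − p₀] / P(Y=1).
PAF = (0.19911 − 0.0969) / 0.19911 ≈ 0.5133

PAF ≈ 0.513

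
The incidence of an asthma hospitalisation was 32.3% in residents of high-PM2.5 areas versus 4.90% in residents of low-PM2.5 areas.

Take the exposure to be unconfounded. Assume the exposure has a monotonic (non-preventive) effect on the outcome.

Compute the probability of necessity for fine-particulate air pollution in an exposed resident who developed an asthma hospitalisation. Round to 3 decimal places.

p₁ = 0.323, p₀ = 0.049.
Under exogeneity and monotonicity, PN = (p₁ − p₀) / p₁.
PN = (0.323 − 0.049) / 0.323 = 0.274 / 0.323 ≈ 0.8483

PN ≈ 0.848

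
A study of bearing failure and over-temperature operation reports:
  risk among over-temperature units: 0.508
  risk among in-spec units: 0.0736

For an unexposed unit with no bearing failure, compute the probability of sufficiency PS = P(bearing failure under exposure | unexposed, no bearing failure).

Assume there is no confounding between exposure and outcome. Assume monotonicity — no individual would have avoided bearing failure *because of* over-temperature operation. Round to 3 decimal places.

Let p₁ = 0.508, p₀ = 0.0736.
Under exogeneity and monotonicity, PS = (p₁ − p₀) / (1 − p₀).
PS = (0.508 − 0.0736) / (1 − 0.0736) = 0.4344 / 0.9264 ≈ 0.4689

PS ≈ 0.469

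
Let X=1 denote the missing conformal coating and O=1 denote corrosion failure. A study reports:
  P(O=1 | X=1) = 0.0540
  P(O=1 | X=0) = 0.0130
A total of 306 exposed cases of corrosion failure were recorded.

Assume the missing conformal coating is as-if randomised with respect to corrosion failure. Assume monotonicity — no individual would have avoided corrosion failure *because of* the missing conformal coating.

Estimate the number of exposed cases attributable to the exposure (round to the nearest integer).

Let p₁ = 0.054, p₀ = 0.013.
PN = (p₁ − p₀)/p₁ = (0.054 − 0.013) / 0.054 ≈ 0.75926.
Attributable cases ≈ PN × (exposed cases) = 0.75926 × 306 ≈ 232.33.

about 232 cases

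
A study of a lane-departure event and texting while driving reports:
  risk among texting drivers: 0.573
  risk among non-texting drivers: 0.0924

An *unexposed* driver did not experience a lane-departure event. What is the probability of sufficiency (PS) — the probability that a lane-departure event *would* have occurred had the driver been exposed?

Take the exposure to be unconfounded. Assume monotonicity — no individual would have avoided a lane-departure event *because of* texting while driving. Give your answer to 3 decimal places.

Let p₁ = 0.573, p₀ = 0.0924.
Under exogeneity and monotonicity, PS = (p₁ − p₀) / (1 − p₀).
PS = (0.573 − 0.0924) / (1 − 0.0924) = 0.4806 / 0.9076 ≈ 0.5295

PS ≈ 0.530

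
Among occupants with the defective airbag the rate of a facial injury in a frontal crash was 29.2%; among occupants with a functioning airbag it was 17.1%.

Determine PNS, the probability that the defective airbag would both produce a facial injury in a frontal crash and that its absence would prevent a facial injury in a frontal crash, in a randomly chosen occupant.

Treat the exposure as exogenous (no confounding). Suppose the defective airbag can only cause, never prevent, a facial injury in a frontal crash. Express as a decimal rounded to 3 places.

PNS ≈ 0.121

p₁ = 0.292, p₀ = 0.171.
Under exogeneity and monotonicity, PNS = p₁ − p₀.
PNS = 0.292 − 0.171 = 0.121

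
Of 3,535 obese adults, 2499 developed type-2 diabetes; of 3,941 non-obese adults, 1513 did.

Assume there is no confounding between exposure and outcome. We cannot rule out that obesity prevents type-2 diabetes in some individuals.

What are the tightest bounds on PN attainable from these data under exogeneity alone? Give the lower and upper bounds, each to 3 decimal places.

p₁ = P(outcome | exposed) = 2499/3535 = 0.70693
p₀ = P(outcome | unexposed) = 1513/3941 = 0.38391
Under exogeneity alone the bounds on PN are max{0,(p₁−p₀)/p₁} ≤ PN ≤ min{1,(1−p₀)/p₁}.
  lower = (p₁ − p₀)/p₁ = 0.32302 / 0.70693 ≈ 0.4569
  upper = min{1, (1 − p₀)/p₁} = 0.61609 / 0.70693 ≈ 0.8715

0.457 ≤ PN ≤ 0.871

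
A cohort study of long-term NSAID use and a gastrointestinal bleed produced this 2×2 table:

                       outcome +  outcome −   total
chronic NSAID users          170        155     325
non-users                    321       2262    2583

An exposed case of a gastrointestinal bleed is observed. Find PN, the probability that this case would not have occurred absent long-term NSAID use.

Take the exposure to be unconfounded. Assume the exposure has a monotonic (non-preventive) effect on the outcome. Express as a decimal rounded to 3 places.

p₁ = P(outcome | exposed) = 170/325 = 0.52308
p₀ = P(outcome | unexposed) = 321/2583 = 0.12427
Under exogeneity and monotonicity, PN = (p₁ − p₀) / p₁.
PN = (0.52308 − 0.12427) / 0.52308 = 0.3988 / 0.52308 ≈ 0.7624

PN ≈ 0.762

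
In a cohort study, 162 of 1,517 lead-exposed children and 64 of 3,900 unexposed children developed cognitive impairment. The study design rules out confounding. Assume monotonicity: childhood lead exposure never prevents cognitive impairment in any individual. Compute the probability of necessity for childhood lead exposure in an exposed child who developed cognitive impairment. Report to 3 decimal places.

PN ≈ 0.846

p₁ = P(outcome | exposed) = 162/1517 = 0.10679
p₀ = P(outcome | unexposed) = 64/3900 = 0.01641
Under exogeneity and monotonicity, PN = (p₁ − p₀) / p₁.
PN = (0.10679 − 0.01641) / 0.10679 = 0.090379 / 0.10679 ≈ 0.8463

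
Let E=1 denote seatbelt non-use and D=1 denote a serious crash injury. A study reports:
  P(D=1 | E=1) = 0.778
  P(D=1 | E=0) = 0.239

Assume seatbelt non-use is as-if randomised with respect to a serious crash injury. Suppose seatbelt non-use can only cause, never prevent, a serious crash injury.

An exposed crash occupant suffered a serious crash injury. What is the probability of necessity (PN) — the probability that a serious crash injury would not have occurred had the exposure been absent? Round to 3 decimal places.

PN ≈ 0.693

Let p₁ = 0.778, p₀ = 0.239.
Under exogeneity and monotonicity, PN = (p₁ − p₀) / p₁.
PN = (0.778 − 0.239) / 0.778 = 0.539 / 0.778 ≈ 0.6928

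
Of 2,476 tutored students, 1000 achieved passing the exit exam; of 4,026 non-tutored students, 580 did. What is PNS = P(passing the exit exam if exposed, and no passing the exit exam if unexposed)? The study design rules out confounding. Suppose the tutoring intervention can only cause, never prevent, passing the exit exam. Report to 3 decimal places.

PNS ≈ 0.260

p₁ = P(outcome | exposed) = 1000/2476 = 0.40388
p₀ = P(outcome | unexposed) = 580/4026 = 0.14406
Under exogeneity and monotonicity, PNS = p₁ − p₀.
PNS = 0.40388 − 0.14406 = 0.25981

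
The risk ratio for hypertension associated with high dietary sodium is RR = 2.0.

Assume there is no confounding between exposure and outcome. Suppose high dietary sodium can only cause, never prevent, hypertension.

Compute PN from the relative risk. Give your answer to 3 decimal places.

Under exogeneity and monotonicity, PN = (RR − 1) / RR = 1 − 1/RR.
PN = (2.0 − 1) / 2.0 = 1 / 2.0 ≈ 0.5000

PN ≈ 0.500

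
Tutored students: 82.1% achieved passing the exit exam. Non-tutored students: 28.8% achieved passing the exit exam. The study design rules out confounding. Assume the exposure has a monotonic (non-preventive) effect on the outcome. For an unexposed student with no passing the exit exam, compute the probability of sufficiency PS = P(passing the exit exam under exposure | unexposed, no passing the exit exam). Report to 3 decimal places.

p₁ = 0.821, p₀ = 0.288.
Under exogeneity and monotonicity, PS = (p₁ − p₀) / (1 − p₀).
PS = (0.821 − 0.288) / (1 − 0.288) = 0.533 / 0.712 ≈ 0.7486

PS ≈ 0.749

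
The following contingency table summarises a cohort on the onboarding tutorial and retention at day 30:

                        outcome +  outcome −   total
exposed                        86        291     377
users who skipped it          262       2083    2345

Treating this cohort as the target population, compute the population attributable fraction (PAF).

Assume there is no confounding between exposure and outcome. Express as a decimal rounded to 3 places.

PAF ≈ 0.126

p₁ = P(outcome | exposed) = 86/377 = 0.22812
p₀ = P(outcome | unexposed) = 262/2345 = 0.11173
Exposure prevalence π = 377/2722 = 0.1385; overall risk P(Y=1) = 0.12785.
Under exogeneity, PAF = [P(Y=1) − p₀]/P(Y=1).
PAF = (0.12785 − 0.11173) / 0.12785 ≈ 0.1261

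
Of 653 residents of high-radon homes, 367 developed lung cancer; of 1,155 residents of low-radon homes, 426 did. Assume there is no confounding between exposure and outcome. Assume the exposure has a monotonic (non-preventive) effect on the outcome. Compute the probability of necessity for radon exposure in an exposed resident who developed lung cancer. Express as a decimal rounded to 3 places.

p₁ = P(outcome | exposed) = 367/653 = 0.56202
p₀ = P(outcome | unexposed) = 426/1155 = 0.36883
Under exogeneity and monotonicity, PN = (p₁ − p₀) / p₁.
PN = (0.56202 − 0.36883) / 0.56202 = 0.19319 / 0.56202 ≈ 0.3437

PN ≈ 0.344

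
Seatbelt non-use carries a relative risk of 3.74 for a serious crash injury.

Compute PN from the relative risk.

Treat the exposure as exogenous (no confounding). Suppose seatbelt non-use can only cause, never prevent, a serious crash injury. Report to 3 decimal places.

PN ≈ 0.733

Under exogeneity and monotonicity, PN = (RR − 1) / RR = 1 − 1/RR.
PN = (3.74 − 1) / 3.74 = 2.74 / 3.74 ≈ 0.7326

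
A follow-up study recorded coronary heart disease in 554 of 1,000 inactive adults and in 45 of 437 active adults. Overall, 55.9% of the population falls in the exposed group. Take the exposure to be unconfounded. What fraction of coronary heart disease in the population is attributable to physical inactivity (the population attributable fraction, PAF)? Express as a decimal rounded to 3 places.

p₁ = P(outcome | exposed) = 554/1000 = 0.554
p₀ = P(outcome | unexposed) = 45/437 = 0.10297
Overall risk P(Y=1) = π·p₁ + (1−π)·p₀ = 0.559×0.554 + 0.441×0.10297 = 0.3551.
Under exogeneity, PAF = [P(Y=1) − p₀] / P(Y=1).
PAF = (0.3551 − 0.10297) / 0.3551 ≈ 0.7100

PAF ≈ 0.710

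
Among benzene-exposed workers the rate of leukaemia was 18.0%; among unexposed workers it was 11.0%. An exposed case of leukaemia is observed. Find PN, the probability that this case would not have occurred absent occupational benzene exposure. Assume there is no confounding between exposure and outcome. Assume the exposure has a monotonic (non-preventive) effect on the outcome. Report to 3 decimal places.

PN ≈ 0.389

p₁ = 0.18, p₀ = 0.11.
Under exogeneity and monotonicity, PN = (p₁ − p₀) / p₁.
PN = (0.18 − 0.11) / 0.18 = 0.07 / 0.18 ≈ 0.3889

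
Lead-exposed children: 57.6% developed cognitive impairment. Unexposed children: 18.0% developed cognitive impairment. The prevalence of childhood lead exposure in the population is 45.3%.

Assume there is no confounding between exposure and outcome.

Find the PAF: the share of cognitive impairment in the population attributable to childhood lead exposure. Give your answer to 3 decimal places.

p₁ = 0.576, p₀ = 0.18.
Overall risk P(Y=1) = π·p₁ + (1−π)·p₀ = 0.453×0.576 + 0.547×0.18 = 0.35939.
Under exogeneity, PAF = [P(Y=1) − p₀] / P(Y=1).
PAF = (0.35939 − 0.18) / 0.35939 ≈ 0.4991

PAF ≈ 0.499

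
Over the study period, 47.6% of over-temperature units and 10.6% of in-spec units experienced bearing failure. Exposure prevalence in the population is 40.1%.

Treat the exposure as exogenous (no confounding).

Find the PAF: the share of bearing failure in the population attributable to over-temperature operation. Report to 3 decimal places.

p₁ = 0.476, p₀ = 0.106.
Overall risk P(Y=1) = π·p₁ + (1−π)·p₀ = 0.401×0.476 + 0.599×0.106 = 0.25437.
Under exogeneity, PAF = [P(Y=1) − p₀] / P(Y=1).
PAF = (0.25437 − 0.106) / 0.25437 ≈ 0.5833

PAF ≈ 0.583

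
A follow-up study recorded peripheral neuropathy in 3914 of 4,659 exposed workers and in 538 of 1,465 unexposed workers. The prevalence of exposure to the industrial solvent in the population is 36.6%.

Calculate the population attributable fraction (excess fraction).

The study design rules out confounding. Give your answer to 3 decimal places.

p₁ = P(outcome | exposed) = 3914/4659 = 0.84009
p₀ = P(outcome | unexposed) = 538/1465 = 0.36724
Overall risk P(Y=1) = π·p₁ + (1−π)·p₀ = 0.366×0.84009 + 0.634×0.36724 = 0.5403.
Under exogeneity, PAF = [P(Y=1) − p₀] / P(Y=1).
PAF = (0.5403 − 0.36724) / 0.5403 ≈ 0.3203

PAF ≈ 0.320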